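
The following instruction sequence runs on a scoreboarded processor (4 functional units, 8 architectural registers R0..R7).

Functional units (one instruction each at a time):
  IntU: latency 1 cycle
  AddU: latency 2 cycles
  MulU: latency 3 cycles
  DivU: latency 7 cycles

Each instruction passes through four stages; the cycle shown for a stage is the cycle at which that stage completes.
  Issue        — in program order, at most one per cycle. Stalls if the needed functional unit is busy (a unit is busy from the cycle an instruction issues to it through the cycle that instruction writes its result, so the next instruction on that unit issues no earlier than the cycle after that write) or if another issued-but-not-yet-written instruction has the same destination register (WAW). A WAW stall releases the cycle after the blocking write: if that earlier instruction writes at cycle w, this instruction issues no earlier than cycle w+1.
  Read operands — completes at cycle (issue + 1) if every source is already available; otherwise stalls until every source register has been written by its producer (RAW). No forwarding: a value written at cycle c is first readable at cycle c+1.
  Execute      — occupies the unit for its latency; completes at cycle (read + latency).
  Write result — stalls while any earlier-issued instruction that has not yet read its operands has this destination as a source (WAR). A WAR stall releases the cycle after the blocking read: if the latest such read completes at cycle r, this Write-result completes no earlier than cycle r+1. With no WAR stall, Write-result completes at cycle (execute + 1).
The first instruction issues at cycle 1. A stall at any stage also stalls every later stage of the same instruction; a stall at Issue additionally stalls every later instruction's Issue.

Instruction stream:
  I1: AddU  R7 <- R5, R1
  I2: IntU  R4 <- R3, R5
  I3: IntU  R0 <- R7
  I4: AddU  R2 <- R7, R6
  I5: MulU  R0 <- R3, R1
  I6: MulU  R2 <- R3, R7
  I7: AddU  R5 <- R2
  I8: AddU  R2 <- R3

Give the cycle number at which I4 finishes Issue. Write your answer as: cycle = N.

I1  is:1  ro:2  ex:4  wr:5
I2  is:2  ro:3  ex:4  wr:5
I3  is:6  ro:7  ex:8  wr:9  — struct: IntU busy until I2 writes@5
I4  is:7  ro:8  ex:10  wr:11
I5  is:10  ro:11  ex:14  wr:15  — WAW R0: wait I3 write@9
I6  is:16  ro:17  ex:20  wr:21  — struct: MulU busy until I5 writes@15
I7  is:17  ro:22  ex:24  wr:25  — RAW R2: wait I6 write@21
I8  is:26  ro:27  ex:29  wr:30  — struct: AddU busy until I7 writes@25

cycle = 7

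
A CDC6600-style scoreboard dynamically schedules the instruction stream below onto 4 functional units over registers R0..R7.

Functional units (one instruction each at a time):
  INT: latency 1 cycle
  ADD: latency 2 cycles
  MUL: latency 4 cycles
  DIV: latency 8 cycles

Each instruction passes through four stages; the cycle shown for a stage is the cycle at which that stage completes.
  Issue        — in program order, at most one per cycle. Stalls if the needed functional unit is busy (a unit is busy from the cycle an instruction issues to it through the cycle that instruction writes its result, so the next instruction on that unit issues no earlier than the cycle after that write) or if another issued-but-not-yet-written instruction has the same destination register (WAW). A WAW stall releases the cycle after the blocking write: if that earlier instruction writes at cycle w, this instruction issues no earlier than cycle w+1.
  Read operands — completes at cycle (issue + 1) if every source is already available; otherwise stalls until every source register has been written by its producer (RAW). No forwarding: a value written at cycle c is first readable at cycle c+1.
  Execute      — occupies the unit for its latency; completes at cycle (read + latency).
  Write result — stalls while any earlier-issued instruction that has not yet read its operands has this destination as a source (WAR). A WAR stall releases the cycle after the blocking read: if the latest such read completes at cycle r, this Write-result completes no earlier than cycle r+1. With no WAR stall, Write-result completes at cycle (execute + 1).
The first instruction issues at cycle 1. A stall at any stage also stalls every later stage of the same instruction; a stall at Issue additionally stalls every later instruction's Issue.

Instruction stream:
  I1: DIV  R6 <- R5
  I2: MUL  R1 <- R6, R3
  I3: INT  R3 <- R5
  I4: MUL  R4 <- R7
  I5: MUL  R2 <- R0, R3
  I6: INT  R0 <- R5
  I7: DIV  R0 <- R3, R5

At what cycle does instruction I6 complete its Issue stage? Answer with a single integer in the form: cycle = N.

1) issue 1, read 2, done 10, write 11
2) issue 2, read 12, done 16, write 17  <RAW R6: wait I1 write@11>
3) issue 3, read 4, done 5, write 13  <WAR R3: wait I2 read@12>
4) issue 18, read 19, done 23, write 24  <struct: MUL busy until I2 writes@17>
5) issue 25, read 26, done 30, write 31  <struct: MUL busy until I4 writes@24>
6) issue 26, read 27, done 28, write 29
7) issue 30, read 31, done 39, write 40  <WAW R0: wait I6 write@29>

cycle = 26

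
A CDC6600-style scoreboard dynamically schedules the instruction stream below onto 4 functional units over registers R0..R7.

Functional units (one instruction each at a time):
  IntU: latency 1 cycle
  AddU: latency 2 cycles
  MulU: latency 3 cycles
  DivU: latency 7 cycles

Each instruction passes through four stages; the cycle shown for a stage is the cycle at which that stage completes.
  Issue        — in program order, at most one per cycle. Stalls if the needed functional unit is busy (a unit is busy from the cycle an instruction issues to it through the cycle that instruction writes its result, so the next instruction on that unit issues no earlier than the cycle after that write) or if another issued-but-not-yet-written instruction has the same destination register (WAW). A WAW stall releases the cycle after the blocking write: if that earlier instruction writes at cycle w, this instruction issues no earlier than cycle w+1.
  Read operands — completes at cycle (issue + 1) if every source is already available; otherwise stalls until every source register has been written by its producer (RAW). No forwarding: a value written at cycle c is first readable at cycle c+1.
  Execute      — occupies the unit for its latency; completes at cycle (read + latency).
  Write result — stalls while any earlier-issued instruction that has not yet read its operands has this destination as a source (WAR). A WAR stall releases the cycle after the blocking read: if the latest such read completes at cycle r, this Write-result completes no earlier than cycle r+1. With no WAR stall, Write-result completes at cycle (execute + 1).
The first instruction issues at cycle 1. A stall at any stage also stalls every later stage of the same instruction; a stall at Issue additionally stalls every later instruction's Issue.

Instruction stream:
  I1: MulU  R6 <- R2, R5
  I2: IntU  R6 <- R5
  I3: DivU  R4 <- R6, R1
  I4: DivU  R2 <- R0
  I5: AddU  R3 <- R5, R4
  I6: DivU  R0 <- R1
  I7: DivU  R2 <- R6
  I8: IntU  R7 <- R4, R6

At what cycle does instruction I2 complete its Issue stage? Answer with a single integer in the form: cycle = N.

1) issue 1, read 2, done 5, write 6
2) issue 7, read 8, done 9, write 10  <WAW R6: wait I1 write@6>
3) issue 8, read 11, done 18, write 19  <RAW R6: wait I2 write@10>
4) issue 20, read 21, done 28, write 29  <struct: DivU busy until I3 writes@19>
5) issue 21, read 22, done 24, write 25
6) issue 30, read 31, done 38, write 39  <struct: DivU busy until I4 writes@29>
7) issue 40, read 41, done 48, write 49  <struct: DivU busy until I6 writes@39>
8) issue 41, read 42, done 43, write 44

cycle = 7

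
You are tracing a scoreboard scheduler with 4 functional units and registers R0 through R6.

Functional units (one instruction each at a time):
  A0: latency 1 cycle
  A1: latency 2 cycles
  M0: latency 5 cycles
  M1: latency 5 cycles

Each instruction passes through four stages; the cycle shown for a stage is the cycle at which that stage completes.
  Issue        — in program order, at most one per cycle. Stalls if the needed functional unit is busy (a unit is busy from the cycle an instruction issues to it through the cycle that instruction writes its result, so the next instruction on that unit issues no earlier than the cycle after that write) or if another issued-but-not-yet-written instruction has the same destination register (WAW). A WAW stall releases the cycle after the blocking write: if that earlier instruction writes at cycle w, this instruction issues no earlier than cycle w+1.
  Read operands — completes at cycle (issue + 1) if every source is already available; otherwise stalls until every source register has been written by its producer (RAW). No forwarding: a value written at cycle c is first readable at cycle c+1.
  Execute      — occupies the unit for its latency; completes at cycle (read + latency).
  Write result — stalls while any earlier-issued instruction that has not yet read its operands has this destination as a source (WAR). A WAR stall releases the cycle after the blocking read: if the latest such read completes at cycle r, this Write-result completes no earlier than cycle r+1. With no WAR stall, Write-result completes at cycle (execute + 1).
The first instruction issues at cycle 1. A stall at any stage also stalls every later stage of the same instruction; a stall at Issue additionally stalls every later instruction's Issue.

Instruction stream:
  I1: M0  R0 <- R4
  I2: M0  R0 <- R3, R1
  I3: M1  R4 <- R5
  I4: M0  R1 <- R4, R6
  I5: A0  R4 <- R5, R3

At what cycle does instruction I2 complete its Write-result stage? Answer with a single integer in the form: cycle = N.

cycle = 16

c1: I1 dispatched to M0
c2: I1 operands ready
c7: I1 complete
c8: R0←I1
c9: I2 dispatched to M0
c10: I2 operands ready; I3 dispatched to M1
c11: I3 operands ready
c15: I2 complete
c16: R0←I2; I3 complete
c17: R4←I3; I4 dispatched to M0
c18: I4 operands ready; I5 dispatched to A0
c19: I5 operands ready
c20: I5 complete
c21: R4←I5
c23: I4 complete
c24: R1←I4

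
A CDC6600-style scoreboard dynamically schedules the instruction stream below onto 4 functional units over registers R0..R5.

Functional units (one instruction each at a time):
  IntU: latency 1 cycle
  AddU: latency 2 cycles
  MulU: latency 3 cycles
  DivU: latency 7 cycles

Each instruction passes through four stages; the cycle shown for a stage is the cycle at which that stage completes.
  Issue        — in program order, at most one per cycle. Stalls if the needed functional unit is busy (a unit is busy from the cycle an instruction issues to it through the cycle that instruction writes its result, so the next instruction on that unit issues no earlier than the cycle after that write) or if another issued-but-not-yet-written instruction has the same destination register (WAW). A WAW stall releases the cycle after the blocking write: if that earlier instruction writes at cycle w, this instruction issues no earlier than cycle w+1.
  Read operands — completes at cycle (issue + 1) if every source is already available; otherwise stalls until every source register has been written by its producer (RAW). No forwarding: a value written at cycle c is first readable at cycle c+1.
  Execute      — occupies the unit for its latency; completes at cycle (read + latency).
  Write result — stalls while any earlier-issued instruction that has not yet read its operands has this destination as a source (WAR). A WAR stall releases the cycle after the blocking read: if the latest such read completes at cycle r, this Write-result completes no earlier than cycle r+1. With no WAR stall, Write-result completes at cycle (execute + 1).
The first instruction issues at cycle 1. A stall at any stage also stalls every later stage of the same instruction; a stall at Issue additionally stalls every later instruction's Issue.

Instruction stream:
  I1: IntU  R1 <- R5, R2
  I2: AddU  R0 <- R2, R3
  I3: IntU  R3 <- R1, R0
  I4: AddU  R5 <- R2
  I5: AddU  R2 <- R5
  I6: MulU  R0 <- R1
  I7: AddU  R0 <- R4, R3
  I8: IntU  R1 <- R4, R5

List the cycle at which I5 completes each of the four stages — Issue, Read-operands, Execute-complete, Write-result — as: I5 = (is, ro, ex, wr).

I5 = (12, 13, 15, 16)

[1] I1 issues→IntU
[2] I1 reads, I2 issues→AddU
[3] I1 exec-done, I2 reads
[4] I1 writes R1
[5] I2 exec-done, I3 issues→IntU
[6] I2 writes R0
[7] I3 reads, I4 issues→AddU
[8] I3 exec-done, I4 reads
[9] I3 writes R3
[10] I4 exec-done
[11] I4 writes R5
[12] I5 issues→AddU
[13] I5 reads, I6 issues→MulU
[14] I6 reads
[15] I5 exec-done
[16] I5 writes R2
[17] I6 exec-done
[18] I6 writes R0
[19] I7 issues→AddU
[20] I7 reads, I8 issues→IntU
[21] I8 reads
[22] I7 exec-done, I8 exec-done
[23] I7 writes R0, I8 writes R1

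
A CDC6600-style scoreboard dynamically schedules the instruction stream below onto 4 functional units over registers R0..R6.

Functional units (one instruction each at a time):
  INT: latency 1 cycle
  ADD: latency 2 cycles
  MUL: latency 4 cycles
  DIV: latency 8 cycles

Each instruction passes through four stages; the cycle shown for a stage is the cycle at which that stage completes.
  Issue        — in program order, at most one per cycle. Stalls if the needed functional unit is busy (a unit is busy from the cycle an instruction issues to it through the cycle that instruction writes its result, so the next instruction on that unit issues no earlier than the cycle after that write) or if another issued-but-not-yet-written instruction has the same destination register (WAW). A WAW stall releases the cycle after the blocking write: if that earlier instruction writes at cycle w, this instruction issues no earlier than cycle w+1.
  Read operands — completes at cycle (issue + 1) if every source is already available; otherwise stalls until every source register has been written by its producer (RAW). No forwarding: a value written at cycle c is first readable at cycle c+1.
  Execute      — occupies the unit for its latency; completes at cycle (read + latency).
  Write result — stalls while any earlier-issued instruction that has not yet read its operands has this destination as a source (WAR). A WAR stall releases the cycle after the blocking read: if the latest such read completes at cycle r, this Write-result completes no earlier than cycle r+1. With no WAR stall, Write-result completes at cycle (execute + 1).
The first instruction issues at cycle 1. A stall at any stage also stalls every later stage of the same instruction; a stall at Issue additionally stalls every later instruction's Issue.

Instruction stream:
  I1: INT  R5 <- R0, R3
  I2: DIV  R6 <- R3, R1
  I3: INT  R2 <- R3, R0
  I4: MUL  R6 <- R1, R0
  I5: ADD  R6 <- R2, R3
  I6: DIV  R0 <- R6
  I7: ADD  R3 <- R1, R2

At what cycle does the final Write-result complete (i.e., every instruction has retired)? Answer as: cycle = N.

I1  is:1  ro:2  ex:3  wr:4
I2  is:2  ro:3  ex:11  wr:12
I3  is:5  ro:6  ex:7  wr:8  — struct: INT busy until I1 writes@4
I4  is:13  ro:14  ex:18  wr:19  — WAW R6: wait I2 write@12
I5  is:20  ro:21  ex:23  wr:24  — WAW R6: wait I4 write@19
I6  is:21  ro:25  ex:33  wr:34  — RAW R6: wait I5 write@24
I7  is:25  ro:26  ex:28  wr:29  — struct: ADD busy until I5 writes@24

cycle = 34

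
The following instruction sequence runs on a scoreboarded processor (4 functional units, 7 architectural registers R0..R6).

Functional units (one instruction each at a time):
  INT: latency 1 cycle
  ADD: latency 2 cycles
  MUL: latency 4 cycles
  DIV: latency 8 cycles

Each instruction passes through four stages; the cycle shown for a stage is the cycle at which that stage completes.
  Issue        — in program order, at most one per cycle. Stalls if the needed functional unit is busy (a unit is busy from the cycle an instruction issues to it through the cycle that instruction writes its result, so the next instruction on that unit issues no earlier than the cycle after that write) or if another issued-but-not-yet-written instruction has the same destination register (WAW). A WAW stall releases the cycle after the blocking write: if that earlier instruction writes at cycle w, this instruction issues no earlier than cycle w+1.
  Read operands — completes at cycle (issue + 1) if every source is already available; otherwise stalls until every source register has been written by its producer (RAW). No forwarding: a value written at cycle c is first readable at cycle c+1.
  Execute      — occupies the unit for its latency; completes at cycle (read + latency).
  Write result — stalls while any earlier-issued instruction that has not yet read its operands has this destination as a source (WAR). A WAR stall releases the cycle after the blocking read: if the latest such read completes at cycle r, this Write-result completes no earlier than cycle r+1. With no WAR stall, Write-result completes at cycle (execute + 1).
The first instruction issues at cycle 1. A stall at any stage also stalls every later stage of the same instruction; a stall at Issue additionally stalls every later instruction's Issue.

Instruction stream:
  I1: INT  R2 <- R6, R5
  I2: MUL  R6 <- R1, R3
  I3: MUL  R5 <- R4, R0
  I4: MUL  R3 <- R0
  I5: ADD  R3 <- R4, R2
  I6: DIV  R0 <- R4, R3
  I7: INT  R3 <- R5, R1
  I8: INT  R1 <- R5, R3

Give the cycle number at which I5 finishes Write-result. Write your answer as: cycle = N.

cycle = 27

  I1 | 1 | 2 | 3 | 4
  I2 | 2 | 3 | 7 | 8
  I3 | 9 | 10 | 14 | 15   struct: MUL busy until I2 writes@8
  I4 | 16 | 17 | 21 | 22   struct: MUL busy until I3 writes@15
  I5 | 23 | 24 | 26 | 27   WAW R3: wait I4 write@22
  I6 | 24 | 28 | 36 | 37   RAW R3: wait I5 write@27
  I7 | 28 | 29 | 30 | 31   WAW R3: wait I5 write@27
  I8 | 32 | 33 | 34 | 35   struct: INT busy until I7 writes@31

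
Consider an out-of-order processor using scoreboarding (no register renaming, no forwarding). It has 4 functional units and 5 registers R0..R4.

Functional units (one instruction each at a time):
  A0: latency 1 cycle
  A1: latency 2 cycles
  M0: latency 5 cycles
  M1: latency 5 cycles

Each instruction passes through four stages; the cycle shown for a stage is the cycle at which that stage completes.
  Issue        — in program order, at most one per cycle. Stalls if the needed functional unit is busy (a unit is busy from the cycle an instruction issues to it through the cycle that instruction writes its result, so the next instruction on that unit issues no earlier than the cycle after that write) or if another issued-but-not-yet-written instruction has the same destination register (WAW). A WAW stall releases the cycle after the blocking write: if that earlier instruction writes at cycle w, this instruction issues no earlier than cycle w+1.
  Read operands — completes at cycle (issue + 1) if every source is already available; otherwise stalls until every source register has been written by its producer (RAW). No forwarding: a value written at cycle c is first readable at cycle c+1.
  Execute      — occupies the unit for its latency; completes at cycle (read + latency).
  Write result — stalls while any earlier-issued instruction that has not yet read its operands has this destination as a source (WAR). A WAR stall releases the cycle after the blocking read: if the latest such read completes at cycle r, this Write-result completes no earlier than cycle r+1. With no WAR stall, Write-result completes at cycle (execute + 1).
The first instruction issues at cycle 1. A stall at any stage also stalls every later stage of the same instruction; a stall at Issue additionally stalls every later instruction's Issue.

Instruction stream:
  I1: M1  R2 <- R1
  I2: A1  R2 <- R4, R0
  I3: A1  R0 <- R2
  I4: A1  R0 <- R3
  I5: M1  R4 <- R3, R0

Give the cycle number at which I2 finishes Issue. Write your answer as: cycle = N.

cycle = 9

I1 -> (1, 2, 7, 8)
I2 -> (9, 10, 12, 13)  // WAW R2: wait I1 write@8
I3 -> (14, 15, 17, 18)  // struct: A1 busy until I2 writes@13
I4 -> (19, 20, 22, 23)  // struct: A1 busy until I3 writes@18
I5 -> (20, 24, 29, 30)  // RAW R0: wait I4 write@23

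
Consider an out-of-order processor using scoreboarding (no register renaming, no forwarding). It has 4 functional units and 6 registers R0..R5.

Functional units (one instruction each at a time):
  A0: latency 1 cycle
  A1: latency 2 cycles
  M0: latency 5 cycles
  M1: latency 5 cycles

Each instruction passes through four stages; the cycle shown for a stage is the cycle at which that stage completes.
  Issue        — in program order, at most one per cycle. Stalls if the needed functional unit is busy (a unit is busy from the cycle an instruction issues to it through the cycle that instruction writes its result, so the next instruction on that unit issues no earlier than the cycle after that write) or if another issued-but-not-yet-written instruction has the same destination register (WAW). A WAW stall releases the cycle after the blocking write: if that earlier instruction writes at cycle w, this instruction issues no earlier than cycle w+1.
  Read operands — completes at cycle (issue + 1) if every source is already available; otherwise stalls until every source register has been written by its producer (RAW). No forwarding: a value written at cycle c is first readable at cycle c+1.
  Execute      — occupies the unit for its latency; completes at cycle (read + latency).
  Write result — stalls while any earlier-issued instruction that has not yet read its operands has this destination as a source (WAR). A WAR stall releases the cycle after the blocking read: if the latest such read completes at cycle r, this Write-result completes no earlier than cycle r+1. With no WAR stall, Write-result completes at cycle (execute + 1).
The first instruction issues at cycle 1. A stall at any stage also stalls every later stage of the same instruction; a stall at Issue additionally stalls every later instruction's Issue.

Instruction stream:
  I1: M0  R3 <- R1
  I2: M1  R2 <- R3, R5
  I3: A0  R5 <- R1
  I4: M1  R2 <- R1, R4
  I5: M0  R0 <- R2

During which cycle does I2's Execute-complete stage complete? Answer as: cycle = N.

[1] I1 issues→M0
[2] I1 reads · I2 issues→M1
[3] I3 issues→A0
[4] I3 reads
[5] I3 exec-done
[7] I1 exec-done
[8] I1 writes R3
[9] I2 reads
[10] I3 writes R5
[14] I2 exec-done
[15] I2 writes R2
[16] I4 issues→M1
[17] I4 reads · I5 issues→M0
[22] I4 exec-done
[23] I4 writes R2
[24] I5 reads
[29] I5 exec-done
[30] I5 writes R0

cycle = 14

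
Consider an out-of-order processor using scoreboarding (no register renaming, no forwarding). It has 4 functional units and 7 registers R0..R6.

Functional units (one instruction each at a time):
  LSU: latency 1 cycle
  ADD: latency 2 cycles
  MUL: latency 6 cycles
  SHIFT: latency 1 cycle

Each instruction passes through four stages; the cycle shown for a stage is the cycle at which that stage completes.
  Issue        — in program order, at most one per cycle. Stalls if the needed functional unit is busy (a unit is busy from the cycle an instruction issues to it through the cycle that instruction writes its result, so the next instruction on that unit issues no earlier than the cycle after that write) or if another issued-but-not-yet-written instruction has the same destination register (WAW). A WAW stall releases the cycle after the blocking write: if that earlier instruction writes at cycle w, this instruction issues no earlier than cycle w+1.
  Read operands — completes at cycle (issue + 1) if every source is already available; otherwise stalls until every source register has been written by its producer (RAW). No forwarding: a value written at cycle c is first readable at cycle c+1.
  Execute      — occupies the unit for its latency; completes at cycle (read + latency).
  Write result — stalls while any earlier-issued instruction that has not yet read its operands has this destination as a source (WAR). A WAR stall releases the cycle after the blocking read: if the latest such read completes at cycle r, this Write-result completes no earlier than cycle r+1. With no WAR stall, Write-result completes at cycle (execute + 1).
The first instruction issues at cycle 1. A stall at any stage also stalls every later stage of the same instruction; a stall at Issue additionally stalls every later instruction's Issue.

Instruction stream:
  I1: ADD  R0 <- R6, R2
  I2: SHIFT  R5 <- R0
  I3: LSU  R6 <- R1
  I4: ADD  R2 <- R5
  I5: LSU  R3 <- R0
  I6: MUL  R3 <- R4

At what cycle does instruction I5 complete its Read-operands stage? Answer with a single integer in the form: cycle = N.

[I1] 1/2/4/5
[I2] 2/6/7/8  (RAW R0: wait I1 write@5)
[I3] 3/4/5/6
[I4] 6/9/11/12  (struct: ADD busy until I1 writes@5; RAW R5: wait I2 write@8)
[I5] 7/8/9/10
[I6] 11/12/18/19  (WAW R3: wait I5 write@10)

cycle = 8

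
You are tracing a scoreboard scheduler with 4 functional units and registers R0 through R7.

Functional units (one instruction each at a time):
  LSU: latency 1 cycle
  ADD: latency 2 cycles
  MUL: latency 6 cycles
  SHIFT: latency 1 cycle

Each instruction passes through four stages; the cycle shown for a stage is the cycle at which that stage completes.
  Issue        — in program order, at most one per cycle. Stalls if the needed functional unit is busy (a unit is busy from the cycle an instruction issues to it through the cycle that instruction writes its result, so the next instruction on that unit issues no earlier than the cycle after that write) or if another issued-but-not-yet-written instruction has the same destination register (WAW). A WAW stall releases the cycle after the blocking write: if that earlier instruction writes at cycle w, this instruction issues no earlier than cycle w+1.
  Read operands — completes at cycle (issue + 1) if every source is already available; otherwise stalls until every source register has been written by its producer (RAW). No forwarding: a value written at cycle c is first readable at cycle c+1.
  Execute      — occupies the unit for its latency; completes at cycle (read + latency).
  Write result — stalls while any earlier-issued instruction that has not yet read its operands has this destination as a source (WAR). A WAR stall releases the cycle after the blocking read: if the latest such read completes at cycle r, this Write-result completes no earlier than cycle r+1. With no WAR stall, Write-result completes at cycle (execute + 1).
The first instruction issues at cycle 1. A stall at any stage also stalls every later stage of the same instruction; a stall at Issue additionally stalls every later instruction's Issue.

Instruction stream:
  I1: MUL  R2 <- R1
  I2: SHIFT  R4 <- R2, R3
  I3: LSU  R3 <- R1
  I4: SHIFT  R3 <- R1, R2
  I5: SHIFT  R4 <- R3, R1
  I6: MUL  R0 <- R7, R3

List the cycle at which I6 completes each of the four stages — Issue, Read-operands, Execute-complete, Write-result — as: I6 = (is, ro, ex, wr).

I6 = (18, 19, 25, 26)

[I1] 1/2/8/9
[I2] 2/10/11/12  (RAW R2: wait I1 write@9)
[I3] 3/4/5/11  (WAR R3: wait I2 read@10)
[I4] 13/14/15/16  (struct: SHIFT busy until I2 writes@12)
[I5] 17/18/19/20  (struct: SHIFT busy until I4 writes@16)
[I6] 18/19/25/26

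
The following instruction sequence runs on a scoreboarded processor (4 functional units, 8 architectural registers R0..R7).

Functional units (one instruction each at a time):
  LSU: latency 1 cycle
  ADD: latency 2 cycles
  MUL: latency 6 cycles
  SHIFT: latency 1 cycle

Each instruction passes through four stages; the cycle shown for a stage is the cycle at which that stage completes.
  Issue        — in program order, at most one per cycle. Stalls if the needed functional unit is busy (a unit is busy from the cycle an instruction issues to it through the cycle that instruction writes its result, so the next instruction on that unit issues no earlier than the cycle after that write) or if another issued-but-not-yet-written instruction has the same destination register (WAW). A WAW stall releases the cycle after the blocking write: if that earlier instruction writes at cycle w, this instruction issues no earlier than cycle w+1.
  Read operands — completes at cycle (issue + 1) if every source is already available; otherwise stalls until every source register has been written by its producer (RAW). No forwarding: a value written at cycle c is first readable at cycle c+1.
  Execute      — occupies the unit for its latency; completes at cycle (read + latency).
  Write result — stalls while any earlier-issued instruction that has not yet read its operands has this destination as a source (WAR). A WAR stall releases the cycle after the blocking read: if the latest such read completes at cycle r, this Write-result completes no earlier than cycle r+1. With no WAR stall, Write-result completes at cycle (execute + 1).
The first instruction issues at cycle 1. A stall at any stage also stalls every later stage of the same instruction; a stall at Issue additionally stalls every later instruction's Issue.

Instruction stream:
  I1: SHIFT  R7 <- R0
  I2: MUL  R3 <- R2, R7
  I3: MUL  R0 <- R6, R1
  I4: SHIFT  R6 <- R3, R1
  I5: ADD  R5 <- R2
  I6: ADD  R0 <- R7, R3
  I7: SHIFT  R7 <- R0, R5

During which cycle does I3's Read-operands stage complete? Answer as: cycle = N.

cycle = 14

  I1 | 1 | 2 | 3 | 4
  I2 | 2 | 5 | 11 | 12   RAW R7: wait I1 write@4
  I3 | 13 | 14 | 20 | 21   struct: MUL busy until I2 writes@12
  I4 | 14 | 15 | 16 | 17
  I5 | 15 | 16 | 18 | 19
  I6 | 22 | 23 | 25 | 26   WAW R0: wait I3 write@21
  I7 | 23 | 27 | 28 | 29   RAW R0: wait I6 write@26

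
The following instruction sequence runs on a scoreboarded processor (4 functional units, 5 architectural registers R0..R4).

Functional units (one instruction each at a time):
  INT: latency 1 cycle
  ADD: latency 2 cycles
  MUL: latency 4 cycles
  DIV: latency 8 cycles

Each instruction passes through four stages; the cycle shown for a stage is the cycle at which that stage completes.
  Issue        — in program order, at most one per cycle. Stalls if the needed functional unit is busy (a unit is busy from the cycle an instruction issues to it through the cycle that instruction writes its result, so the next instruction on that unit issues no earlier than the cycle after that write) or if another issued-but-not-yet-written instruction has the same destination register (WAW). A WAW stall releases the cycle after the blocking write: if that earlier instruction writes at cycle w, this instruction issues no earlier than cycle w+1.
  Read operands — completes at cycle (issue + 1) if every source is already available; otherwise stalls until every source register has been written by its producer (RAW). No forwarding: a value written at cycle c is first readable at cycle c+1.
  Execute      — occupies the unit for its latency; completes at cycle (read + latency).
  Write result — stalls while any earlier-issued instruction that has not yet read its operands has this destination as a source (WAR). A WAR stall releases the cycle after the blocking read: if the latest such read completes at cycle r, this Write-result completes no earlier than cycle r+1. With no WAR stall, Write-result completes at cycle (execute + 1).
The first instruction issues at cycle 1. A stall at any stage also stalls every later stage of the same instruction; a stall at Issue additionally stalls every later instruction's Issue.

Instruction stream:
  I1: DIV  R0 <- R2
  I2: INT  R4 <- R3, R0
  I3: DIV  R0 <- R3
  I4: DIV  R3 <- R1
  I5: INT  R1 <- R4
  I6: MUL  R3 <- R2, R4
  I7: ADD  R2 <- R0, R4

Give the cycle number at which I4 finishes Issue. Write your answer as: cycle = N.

c1: issue I1 (DIV)
c2: I1 read-ops | issue I2 (INT)
c10: I1 finished on DIV
c11: I1→R0
c12: I2 read-ops | issue I3 (DIV)
c13: I2 finished on INT | I3 read-ops
c14: I2→R4
c21: I3 finished on DIV
c22: I3→R0
c23: issue I4 (DIV)
c24: I4 read-ops | issue I5 (INT)
c25: I5 read-ops
c26: I5 finished on INT
c27: I5→R1
c32: I4 finished on DIV
c33: I4→R3
c34: issue I6 (MUL)
c35: I6 read-ops | issue I7 (ADD)
c36: I7 read-ops
c38: I7 finished on ADD
c39: I6 finished on MUL | I7→R2
c40: I6→R3

cycle = 23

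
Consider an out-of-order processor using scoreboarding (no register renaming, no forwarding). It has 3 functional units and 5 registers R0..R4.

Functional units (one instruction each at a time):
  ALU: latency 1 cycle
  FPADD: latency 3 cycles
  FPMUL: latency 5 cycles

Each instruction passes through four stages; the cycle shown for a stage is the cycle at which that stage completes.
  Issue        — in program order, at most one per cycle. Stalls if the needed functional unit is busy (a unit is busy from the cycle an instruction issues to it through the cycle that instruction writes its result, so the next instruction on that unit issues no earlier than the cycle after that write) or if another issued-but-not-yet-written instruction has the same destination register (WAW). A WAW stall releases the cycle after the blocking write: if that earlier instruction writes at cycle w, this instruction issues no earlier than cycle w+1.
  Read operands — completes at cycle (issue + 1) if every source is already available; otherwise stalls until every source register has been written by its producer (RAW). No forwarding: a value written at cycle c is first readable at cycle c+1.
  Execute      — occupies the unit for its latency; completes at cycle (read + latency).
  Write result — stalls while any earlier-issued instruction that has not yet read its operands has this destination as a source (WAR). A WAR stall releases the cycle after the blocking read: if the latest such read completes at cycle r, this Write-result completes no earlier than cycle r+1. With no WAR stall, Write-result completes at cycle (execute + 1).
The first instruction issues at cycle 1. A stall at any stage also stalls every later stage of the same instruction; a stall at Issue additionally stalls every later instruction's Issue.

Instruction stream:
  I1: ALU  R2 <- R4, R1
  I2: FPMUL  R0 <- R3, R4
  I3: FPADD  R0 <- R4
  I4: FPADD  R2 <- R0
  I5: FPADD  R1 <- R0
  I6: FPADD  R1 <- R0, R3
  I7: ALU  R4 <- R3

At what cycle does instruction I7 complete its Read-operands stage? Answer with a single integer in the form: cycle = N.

cycle = 30

t=1  I1 issues→ALU
t=2  I1 reads; I2 issues→FPMUL
t=3  I1 exec-done; I2 reads
t=4  I1 writes R2
t=8  I2 exec-done
t=9  I2 writes R0
t=10  I3 issues→FPADD
t=11  I3 reads
t=14  I3 exec-done
t=15  I3 writes R0
t=16  I4 issues→FPADD
t=17  I4 reads
t=20  I4 exec-done
t=21  I4 writes R2
t=22  I5 issues→FPADD
t=23  I5 reads
t=26  I5 exec-done
t=27  I5 writes R1
t=28  I6 issues→FPADD
t=29  I6 reads; I7 issues→ALU
t=30  I7 reads
t=31  I7 exec-done
t=32  I6 exec-done; I7 writes R4
t=33  I6 writes R1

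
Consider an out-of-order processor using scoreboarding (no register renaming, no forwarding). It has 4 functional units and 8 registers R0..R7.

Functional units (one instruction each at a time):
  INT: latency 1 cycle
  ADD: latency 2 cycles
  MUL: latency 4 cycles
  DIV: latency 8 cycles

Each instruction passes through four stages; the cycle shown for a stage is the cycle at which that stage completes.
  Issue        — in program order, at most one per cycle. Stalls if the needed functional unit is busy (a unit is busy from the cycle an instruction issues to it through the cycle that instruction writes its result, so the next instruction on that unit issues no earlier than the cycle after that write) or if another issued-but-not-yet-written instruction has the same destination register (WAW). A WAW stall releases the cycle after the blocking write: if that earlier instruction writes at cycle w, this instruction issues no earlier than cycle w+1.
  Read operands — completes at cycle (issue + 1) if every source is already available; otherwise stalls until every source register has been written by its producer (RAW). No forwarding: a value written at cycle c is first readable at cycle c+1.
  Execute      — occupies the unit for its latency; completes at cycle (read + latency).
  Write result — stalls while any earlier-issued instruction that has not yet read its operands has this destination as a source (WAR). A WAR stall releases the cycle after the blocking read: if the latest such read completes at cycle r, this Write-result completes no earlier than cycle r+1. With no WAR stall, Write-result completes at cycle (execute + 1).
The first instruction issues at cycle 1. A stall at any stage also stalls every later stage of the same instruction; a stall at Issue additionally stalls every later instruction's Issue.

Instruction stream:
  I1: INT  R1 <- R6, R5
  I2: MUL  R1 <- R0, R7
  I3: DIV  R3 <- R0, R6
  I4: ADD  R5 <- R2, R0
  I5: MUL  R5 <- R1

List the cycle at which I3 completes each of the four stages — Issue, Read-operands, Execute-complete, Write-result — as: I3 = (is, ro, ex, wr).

I3 = (6, 7, 15, 16)

I1: IS=1 RO=2 EX=3 WR=4
I2: IS=5 RO=6 EX=10 WR=11  [WAW R1: wait I1 write@4]
I3: IS=6 RO=7 EX=15 WR=16
I4: IS=7 RO=8 EX=10 WR=11
I5: IS=12 RO=13 EX=17 WR=18  [WAW R5: wait I4 write@11]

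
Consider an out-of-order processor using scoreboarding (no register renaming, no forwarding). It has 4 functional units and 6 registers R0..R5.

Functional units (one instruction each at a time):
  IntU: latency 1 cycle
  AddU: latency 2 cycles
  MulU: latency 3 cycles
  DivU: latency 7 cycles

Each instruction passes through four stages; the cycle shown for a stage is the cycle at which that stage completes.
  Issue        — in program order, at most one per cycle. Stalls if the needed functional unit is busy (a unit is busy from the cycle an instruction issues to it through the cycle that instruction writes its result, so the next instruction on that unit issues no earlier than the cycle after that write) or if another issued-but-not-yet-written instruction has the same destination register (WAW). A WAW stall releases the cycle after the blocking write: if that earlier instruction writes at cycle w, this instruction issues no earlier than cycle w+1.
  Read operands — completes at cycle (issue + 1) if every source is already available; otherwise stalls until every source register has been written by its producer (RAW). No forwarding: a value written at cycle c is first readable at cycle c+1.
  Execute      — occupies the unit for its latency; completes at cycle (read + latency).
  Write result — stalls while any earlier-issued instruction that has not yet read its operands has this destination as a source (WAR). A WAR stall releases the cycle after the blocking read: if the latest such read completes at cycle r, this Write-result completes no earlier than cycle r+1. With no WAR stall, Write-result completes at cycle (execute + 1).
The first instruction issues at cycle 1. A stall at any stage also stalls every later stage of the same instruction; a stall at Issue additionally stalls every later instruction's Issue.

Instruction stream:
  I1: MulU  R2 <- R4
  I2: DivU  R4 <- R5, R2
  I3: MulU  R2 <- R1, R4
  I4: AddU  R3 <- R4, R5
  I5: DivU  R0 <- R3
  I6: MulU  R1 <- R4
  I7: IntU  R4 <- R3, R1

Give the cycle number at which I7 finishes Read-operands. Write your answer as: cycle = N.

cycle = 27

  I1 | 1 | 2 | 5 | 6
  I2 | 2 | 7 | 14 | 15   RAW R2: wait I1 write@6
  I3 | 7 | 16 | 19 | 20   struct: MulU busy until I1 writes@6 · RAW R4: wait I2 write@15
  I4 | 8 | 16 | 18 | 19   RAW R4: wait I2 write@15
  I5 | 16 | 20 | 27 | 28   struct: DivU busy until I2 writes@15 · RAW R3: wait I4 write@19
  I6 | 21 | 22 | 25 | 26   struct: MulU busy until I3 writes@20
  I7 | 22 | 27 | 28 | 29   RAW R1: wait I6 write@26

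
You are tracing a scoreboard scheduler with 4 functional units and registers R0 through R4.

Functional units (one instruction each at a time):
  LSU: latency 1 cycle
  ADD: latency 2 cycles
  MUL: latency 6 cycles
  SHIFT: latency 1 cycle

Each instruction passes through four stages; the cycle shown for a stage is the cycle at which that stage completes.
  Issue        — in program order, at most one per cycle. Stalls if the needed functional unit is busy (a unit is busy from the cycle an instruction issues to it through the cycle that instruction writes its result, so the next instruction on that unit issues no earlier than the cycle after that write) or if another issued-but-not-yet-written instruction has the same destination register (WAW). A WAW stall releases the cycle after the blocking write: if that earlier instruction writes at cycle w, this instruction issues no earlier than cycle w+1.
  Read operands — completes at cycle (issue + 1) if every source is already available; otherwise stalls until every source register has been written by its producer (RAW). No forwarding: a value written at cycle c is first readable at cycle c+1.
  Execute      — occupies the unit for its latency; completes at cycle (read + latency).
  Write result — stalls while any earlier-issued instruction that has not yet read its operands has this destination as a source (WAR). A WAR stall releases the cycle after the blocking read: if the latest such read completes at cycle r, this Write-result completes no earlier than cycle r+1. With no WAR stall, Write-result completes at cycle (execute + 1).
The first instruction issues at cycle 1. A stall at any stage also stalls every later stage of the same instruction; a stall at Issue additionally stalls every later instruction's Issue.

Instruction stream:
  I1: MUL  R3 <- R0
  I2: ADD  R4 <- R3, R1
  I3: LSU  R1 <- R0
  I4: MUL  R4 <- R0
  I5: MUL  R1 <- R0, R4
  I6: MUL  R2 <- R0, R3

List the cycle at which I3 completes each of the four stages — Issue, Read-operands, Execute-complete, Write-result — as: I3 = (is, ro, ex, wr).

I3 = (3, 4, 5, 11)

cycle 1: issue I1 (MUL)
cycle 2: I1 read-ops, issue I2 (ADD)
cycle 3: issue I3 (LSU)
cycle 4: I3 read-ops
cycle 5: I3 finished on LSU
cycle 8: I1 finished on MUL
cycle 9: I1→R3
cycle 10: I2 read-ops
cycle 11: I3→R1
cycle 12: I2 finished on ADD
cycle 13: I2→R4
cycle 14: issue I4 (MUL)
cycle 15: I4 read-ops
cycle 21: I4 finished on MUL
cycle 22: I4→R4
cycle 23: issue I5 (MUL)
cycle 24: I5 read-ops
cycle 30: I5 finished on MUL
cycle 31: I5→R1
cycle 32: issue I6 (MUL)
cycle 33: I6 read-ops
cycle 39: I6 finished on MUL
cycle 40: I6→R2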